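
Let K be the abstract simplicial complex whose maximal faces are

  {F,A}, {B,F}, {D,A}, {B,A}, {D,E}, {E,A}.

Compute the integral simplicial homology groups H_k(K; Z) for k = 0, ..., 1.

H_0 ≅ Z,  H_1 ≅ Z^2.

Order the vertices as A < B < D < E < F. Listing each simplex with vertices in this order, K has dimension 1 with simplices:

  0-simplices (5): A, B, D, E, F
  1-simplices (6): AB, AD, AE, AF, BF, DE

so the chain groups are C_0 ≅ Z^5, C_1 ≅ Z^6.

∂_1: C_1 → C_0 sends each edge [p,q] (with p < q) to q − p. For instance
  ∂BF = F − B.
This gives a 5×6 integer matrix of rank 4; reducing to Smith normal form yields diagonal entries (1,1,1,1).

Now H_k = ker ∂_k / im ∂_{k+1}, so:

  H_0: rank C_0 − rank ∂_1 = 5 − 4 = 1, and the invariant factors of ∂_1 are all 1, so H_0 ≅ Z.
  H_1: rank ker ∂_1 − rank ∂_2 = (6 − 4) − 0 = 2, and there is no ∂_2, so H_1 ≅ Z^2.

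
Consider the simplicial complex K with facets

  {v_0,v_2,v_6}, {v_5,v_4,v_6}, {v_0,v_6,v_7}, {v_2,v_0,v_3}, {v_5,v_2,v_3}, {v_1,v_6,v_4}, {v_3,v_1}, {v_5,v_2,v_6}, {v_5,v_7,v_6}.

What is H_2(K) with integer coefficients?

H_2 ≅ 0.

K has 8 vertices, 16 edges, 8 triangles.
rank ∂_2 = 8, rank ∂_3 = 0 ⇒ b_2 = 8 − 8 − 0 = 0. So H_2 ≅ 0.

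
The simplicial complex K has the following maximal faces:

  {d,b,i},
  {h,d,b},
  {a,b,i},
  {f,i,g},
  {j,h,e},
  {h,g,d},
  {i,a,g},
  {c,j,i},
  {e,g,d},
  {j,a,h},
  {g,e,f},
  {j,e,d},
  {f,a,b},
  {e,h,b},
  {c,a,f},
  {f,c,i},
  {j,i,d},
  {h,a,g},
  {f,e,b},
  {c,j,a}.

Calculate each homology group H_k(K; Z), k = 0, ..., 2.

H_0 ≅ Z,  H_1 ≅ Z ⊕ Z/2Z,  H_2 = 0.

Take the total order a < b < c < d < e < f < g < h < i < j on the vertex set. Then K (dimension 2) consists of the simplices:

  0-simplices (10): a, b, c, d, e, f, g, h, i, j
  1-simplices (30): ab, ac, af, ag, ah, ai, aj, bd, be, bf, bh, bi, cf, ci, cj, de, dg, dh, di, dj, ef, eg, eh, ej, fg, fi, gh, gi, hj, ij
  2-simplices (20): abf, abi, acf, acj, agh, agi, ahj, bdh, bdi, bef, beh, cfi, cij, deg, dej, dgh, dij, efg, ehj, fgi

Hence C_0 ≅ Z^10, C_1 ≅ Z^30, C_2 ≅ Z^20.

∂_1: C_1 → C_0 is given by ∂[p,q] = [q] − [p].
The resulting 10×30 matrix has rank 9, and its Smith normal form has invariant factors (1,1,1,1,1,1,1,1,1).

∂_2: C_2 → C_1 sends each 2-simplex [p,q,r] to [q,r] − [p,r] + [p,q]. For instance
  ∂bef = ef − bf + be,
  ∂efg = fg − eg + ef.
The resulting 30×20 matrix has rank 20, and its Smith normal form has invariant factors (1,1,1,1,1,1,1,1,1,1,1,1,1,1,1,1,1,1,1,2).

Reading off H_k = ker ∂_k / im ∂_{k+1}:

  H_0: rank C_0 − rank ∂_1 = 10 − 9 = 1, and the invariant factors of ∂_1 are all 1, so H_0 = Z.
  H_1: rank ker ∂_1 − rank ∂_2 = (30 − 9) − 20 = 1, and ∂_2 has invariant factor 2 > 1, so H_1 = Z ⊕ Z/2Z.
  H_2: rank ker ∂_2 − rank ∂_3 = (20 − 20) − 0 = 0, and there is no ∂_3, so H_2 = 0.

As a check, the Euler characteristic is 10 − 30 + 20 = 0, which agrees with 1 − 1 + 0 = 0.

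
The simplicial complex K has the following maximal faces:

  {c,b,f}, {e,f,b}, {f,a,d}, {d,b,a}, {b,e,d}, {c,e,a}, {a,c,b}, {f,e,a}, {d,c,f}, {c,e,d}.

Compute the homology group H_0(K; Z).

K has 6 vertices, 15 edges, 10 triangles.
rank ∂_0 = 0, rank ∂_1 = 5 ⇒ b_0 = 6 − 0 − 5 = 1; all invariant factors of ∂_1 are 1 so no torsion. So H_0 ≅ Z.

H_0 = Z.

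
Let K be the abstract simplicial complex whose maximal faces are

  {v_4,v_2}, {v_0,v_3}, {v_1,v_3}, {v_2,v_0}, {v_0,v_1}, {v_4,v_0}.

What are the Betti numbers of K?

K has 5 vertices, 6 edges.
rank ∂_0 = 0, rank ∂_1 = 4 ⇒ b_0 = 5 − 0 − 4 = 1; all invariant factors of ∂_1 are 1 so no torsion. So H_0 = Z.
rank ∂_1 = 4, rank ∂_2 = 0 ⇒ b_1 = 6 − 4 − 0 = 2. So H_1 = Z^2.

b_0 = 1, b_1 = 2.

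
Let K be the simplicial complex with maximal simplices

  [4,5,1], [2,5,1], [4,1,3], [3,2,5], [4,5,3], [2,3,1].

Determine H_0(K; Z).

K has 5 vertices, 9 edges, 6 triangles.
rank ∂_0 = 0, rank ∂_1 = 4 ⇒ b_0 = 5 − 0 − 4 = 1; all invariant factors of ∂_1 are 1 so no torsion. So H_0 = Z.

H_0 = Z.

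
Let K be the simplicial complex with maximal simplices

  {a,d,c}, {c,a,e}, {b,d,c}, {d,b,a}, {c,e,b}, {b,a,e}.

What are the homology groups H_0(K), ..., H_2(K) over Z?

H_0 ≅ Z,  H_1 = 0,  H_2 ≅ Z.

Fix the vertex order a < b < c < d < e and write every simplex with vertices in increasing order. Then dim K = 2 and the simplices of K are:

  0-simplices (5): a, b, c, d, e
  1-simplices (9): ab, ac, ad, ae, bc, bd, be, cd, ce
  2-simplices (6): abd, abe, acd, ace, bcd, bce

giving chain groups C_0 ≅ Z^5, C_1 ≅ Z^9, C_2 ≅ Z^6.

The boundary map ∂_1: C_1 → C_0 maps an edge to its endpoints' difference, ∂[p,q] = q − p.
This gives a 5×9 integer matrix of rank 4; reducing to Smith normal form yields diagonal entries (1,1,1,1).

The boundary map ∂_2: C_2 → C_1 acts by ∂[p,q,r] = [q,r] − [p,r] + [p,q]. For instance
  ∂abd = bd − ad + ab,
  ∂abe = be − ae + ab.
The 9×6 boundary matrix has rank 5 and Smith normal form diag(1,1,1,1,1).

Computing H_k = (kernel of ∂_k) / (image of ∂_{k+1}):

  H_0: rank C_0 − rank ∂_1 = 5 − 4 = 1, and the invariant factors of ∂_1 are all 1, so H_0 = Z.
  H_1: rank ker ∂_1 − rank ∂_2 = (9 − 4) − 5 = 0, and the invariant factors of ∂_2 are all 1, so H_1 = 0.
  H_2: rank ker ∂_2 − rank ∂_3 = (6 − 5) − 0 = 1, and there is no ∂_3, so H_2 = Z.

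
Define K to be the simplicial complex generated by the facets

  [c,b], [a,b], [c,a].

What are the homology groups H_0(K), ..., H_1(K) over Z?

Order the vertices as a < b < c. Listing each simplex with vertices in this order, K has dimension 1 with simplices:

  0-simplices (3): a, b, c
  1-simplices (3): ab, ac, bc

Hence C_0 ≅ Z^3, C_1 ≅ Z^3.

The boundary map ∂_1: C_1 → C_0 is given by ∂[p,q] = [q] − [p].
As a 3×3 matrix over Z this has rank 2, with invariant factors (1,1).

Computing H_k = (kernel of ∂_k) / (image of ∂_{k+1}):

  H_0: rank C_0 − rank ∂_1 = 3 − 2 = 1, and the invariant factors of ∂_1 are all 1, so H_0 = Z.
  H_1: rank ker ∂_1 − rank ∂_2 = (3 − 2) − 0 = 1, and there is no ∂_2, so H_1 = Z.

H_0 ≅ Z,  H_1 ≅ Z.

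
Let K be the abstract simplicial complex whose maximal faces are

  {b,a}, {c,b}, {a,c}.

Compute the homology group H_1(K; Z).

H_1 = Z.

K has 3 vertices, 3 edges.
rank ∂_1 = 2, rank ∂_2 = 0 ⇒ b_1 = 3 − 2 − 0 = 1. So H_1 = Z.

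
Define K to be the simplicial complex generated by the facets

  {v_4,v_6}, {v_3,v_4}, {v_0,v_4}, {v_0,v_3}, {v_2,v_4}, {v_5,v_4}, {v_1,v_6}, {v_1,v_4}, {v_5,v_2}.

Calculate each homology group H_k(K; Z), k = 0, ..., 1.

Order the vertices as v_0 < v_1 < v_2 < v_3 < v_4 < v_5 < v_6. Listing each simplex with vertices in this order, K has dimension 1 with simplices:

  0-simplices (7): [v_0], [v_1], [v_2], [v_3], [v_4], [v_5], [v_6]
  1-simplices (9): [v_0,v_3], [v_0,v_4], [v_1,v_4], [v_1,v_6], [v_2,v_4], [v_2,v_5], [v_3,v_4], [v_4,v_5], [v_4,v_6]

so the chain groups are C_0 ≅ Z^7, C_1 ≅ Z^9.

The boundary map ∂_1: C_1 → C_0 maps an edge to its endpoints' difference, ∂[p,q] = q − p. For instance
  ∂[v_2,v_4] = [v_4] − [v_2].
The 7×9 boundary matrix has rank 6 and Smith normal form diag(1,1,1,1,1,1).

Computing H_k = (kernel of ∂_k) / (image of ∂_{k+1}):

  H_0: rank C_0 − rank ∂_1 = 7 − 6 = 1, and the invariant factors of ∂_1 are all 1, so H_0 ≅ Z.
  H_1: rank ker ∂_1 − rank ∂_2 = (9 − 6) − 0 = 3, and there is no ∂_2, so H_1 ≅ Z^3.

H_0 ≅ Z,  H_1 ≅ Z^3.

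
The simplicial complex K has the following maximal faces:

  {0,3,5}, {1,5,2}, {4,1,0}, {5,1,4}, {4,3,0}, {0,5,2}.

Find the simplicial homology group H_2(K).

H_2 ≅ 0.

We work with the vertex ordering 0 < 1 < 2 < 3 < 4 < 5. The simplices of K, each written with vertices in increasing order, are:

  0-simplices (6): [0], [1], [2], [3], [4], [5]
  1-simplices (12): [0,1], [0,2], [0,3], [0,4], [0,5], [1,2], [1,4], [1,5], [2,5], [3,4], [3,5], [4,5]
  2-simplices (6): [0,1,4], [0,2,5], [0,3,4], [0,3,5], [1,2,5], [1,4,5]

Hence C_0 ≅ Z^6, C_1 ≅ Z^12, C_2 ≅ Z^6.

Boundary ∂_1: C_1 → C_0 sends each edge [p,q] (with p < q) to q − p. For instance
  ∂[0,1] = [1] − [0].
This gives a 6×12 integer matrix of rank 5; reducing to Smith normal form yields diagonal entries (1,1,1,1,1).

∂_2: C_2 → C_1 maps a triangle to the signed sum of its edges. For instance
  ∂[0,3,5] = [3,5] − [0,5] + [0,3],
  ∂[0,2,5] = [2,5] − [0,5] + [0,2].
As a 12×6 matrix over Z this has rank 6, with invariant factors (1,1,1,1,1,1).

Reading off H_k = ker ∂_k / im ∂_{k+1}:

  H_2: rank ker ∂_2 − rank ∂_3 = (6 − 6) − 0 = 0, and there is no ∂_3, so H_2 = 0.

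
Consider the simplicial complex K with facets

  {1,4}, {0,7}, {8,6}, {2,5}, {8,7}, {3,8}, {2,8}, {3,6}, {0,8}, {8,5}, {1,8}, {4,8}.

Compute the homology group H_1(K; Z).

H_1 = Z^4.

We work with the vertex ordering 0 < 1 < 2 < 3 < 4 < 5 < 6 < 7 < 8. The simplices of K, each written with vertices in increasing order, are:

  0-simplices (9): [0], [1], [2], [3], [4], [5], [6], [7], [8]
  1-simplices (12): [0,7], [0,8], [1,4], [1,8], [2,5], [2,8], [3,6], [3,8], [4,8], [5,8], [6,8], [7,8]

giving chain groups C_0 ≅ Z^9, C_1 ≅ Z^12.

∂_1: C_1 → C_0 is given by ∂[p,q] = [q] − [p]. For instance
  ∂[1,8] = [8] − [1].
The resulting 9×12 matrix has rank 8, and its Smith normal form has invariant factors (1,1,1,1,1,1,1,1).

From H_k ≅ ker(∂_k) / im(∂_{k+1}) we obtain:

  H_1: rank ker ∂_1 − rank ∂_2 = (12 − 8) − 0 = 4, and there is no ∂_2, so H_1 ≅ Z^4.

(K is a triangulation of a wedge of 4 circles.)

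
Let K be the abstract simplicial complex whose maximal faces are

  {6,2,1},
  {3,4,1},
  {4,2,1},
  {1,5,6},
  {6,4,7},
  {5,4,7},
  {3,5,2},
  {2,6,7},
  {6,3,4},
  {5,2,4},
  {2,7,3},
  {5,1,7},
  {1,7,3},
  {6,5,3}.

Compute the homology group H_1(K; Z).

We work with the vertex ordering 1 < 2 < 3 < 4 < 5 < 6 < 7. The simplices of K, each written with vertices in increasing order, are:

  0-simplices (7): [1], [2], [3], [4], [5], [6], [7]
  1-simplices (21): [1,2], [1,3], [1,4], [1,5], [1,6], [1,7], [2,3], [2,4], [2,5], [2,6], [2,7], [3,4], [3,5], [3,6], [3,7], [4,5], [4,6], [4,7], [5,6], [5,7], [6,7]
  2-simplices (14): [1,2,4], [1,2,6], [1,3,4], [1,3,7], [1,5,6], [1,5,7], [2,3,5], [2,3,7], [2,4,5], [2,6,7], [3,4,6], [3,5,6], [4,5,7], [4,6,7]

giving chain groups C_0 ≅ Z^7, C_1 ≅ Z^21, C_2 ≅ Z^14.

The boundary map ∂_1: C_1 → C_0 maps an edge to its endpoints' difference, ∂[p,q] = q − p. For instance
  ∂[1,4] = [4] − [1].
The resulting 7×21 matrix has rank 6, and its Smith normal form has invariant factors (1,1,1,1,1,1).

The boundary map ∂_2: C_2 → C_1 sends each 2-simplex [p,q,r] to [q,r] − [p,r] + [p,q]. For instance
  ∂[4,6,7] = [6,7] − [4,7] + [4,6],
  ∂[2,3,7] = [3,7] − [2,7] + [2,3].
The 21×14 boundary matrix has rank 13 and Smith normal form diag(1,1,1,1,1,1,1,1,1,1,1,1,1).

From H_k ≅ ker(∂_k) / im(∂_{k+1}) we obtain:

  H_1: rank ker ∂_1 − rank ∂_2 = (21 − 6) − 13 = 2, and the invariant factors of ∂_2 are all 1, so H_1 = Z^2.

H_1 = Z^2.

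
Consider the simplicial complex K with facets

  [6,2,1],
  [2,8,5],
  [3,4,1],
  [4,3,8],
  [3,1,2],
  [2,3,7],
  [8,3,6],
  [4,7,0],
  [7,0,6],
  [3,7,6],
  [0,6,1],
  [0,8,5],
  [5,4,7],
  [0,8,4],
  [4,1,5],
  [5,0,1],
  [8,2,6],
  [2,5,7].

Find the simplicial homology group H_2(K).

H_2 ≅ 0.

Order the vertices as 0 < 1 < 2 < 3 < 4 < 5 < 6 < 7 < 8. Listing each simplex with vertices in this order, K has dimension 2 with simplices:

  0-simplices (9): [0], [1], [2], [3], [4], [5], [6], [7], [8]
  1-simplices (27): (27 of them)
  2-simplices (18): [0,1,5], [0,1,6], [0,4,7], [0,4,8], [0,5,8], [0,6,7], [1,2,3], [1,2,6], [1,3,4], [1,4,5], [2,3,7], [2,5,7], [2,5,8], [2,6,8], [3,4,8], [3,6,7], [3,6,8], [4,5,7]

giving chain groups C_0 ≅ Z^9, C_1 ≅ Z^27, C_2 ≅ Z^18.

The boundary map ∂_1: C_1 → C_0 maps an edge to its endpoints' difference, ∂[p,q] = q − p.
This gives a 9×27 integer matrix of rank 8; reducing to Smith normal form yields diagonal entries (1,1,1,1,1,1,1,1).

∂_2: C_2 → C_1 maps a triangle to the signed sum of its edges. For instance
  ∂[2,5,7] = [5,7] − [2,7] + [2,5],
  ∂[1,2,6] = [2,6] − [1,6] + [1,2].
The 27×18 boundary matrix has rank 18 and Smith normal form diag(1,1,1,1,1,1,1,1,1,1,1,1,1,1,1,1,1,2).

Reading off H_k = ker ∂_k / im ∂_{k+1}:

  H_2: rank ker ∂_2 − rank ∂_3 = (18 − 18) − 0 = 0, and there is no ∂_3, so H_2 ≅ 0.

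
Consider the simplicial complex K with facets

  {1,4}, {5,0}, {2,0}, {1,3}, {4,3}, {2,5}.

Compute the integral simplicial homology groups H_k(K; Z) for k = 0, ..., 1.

Take the total order 0 < 1 < 2 < 3 < 4 < 5 on the vertex set. Then K (dimension 1) consists of the simplices:

  0-simplices (6): [0], [1], [2], [3], [4], [5]
  1-simplices (6): [0,2], [0,5], [1,3], [1,4], [2,5], [3,4]

so the chain groups are C_0 ≅ Z^6, C_1 ≅ Z^6.

∂_1: C_1 → C_0 is given by ∂[p,q] = [q] − [p].
The resulting 6×6 matrix has rank 4, and its Smith normal form has invariant factors (1,1,1,1).

Reading off H_k = ker ∂_k / im ∂_{k+1}:

  H_0: rank C_0 − rank ∂_1 = 6 − 4 = 2, and the invariant factors of ∂_1 are all 1, so H_0 = Z^2.
  H_1: rank ker ∂_1 − rank ∂_2 = (6 − 4) − 0 = 2, and there is no ∂_2, so H_1 = Z^2.

H_0 ≅ Z^2,  H_1 ≅ Z^2.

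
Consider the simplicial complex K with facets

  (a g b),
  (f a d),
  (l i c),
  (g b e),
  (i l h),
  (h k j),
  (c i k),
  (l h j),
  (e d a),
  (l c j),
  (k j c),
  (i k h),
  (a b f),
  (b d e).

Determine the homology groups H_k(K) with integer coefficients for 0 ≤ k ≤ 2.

Order the vertices as a < b < c < d < e < f < g < h < i < j < k < l. Listing each simplex with vertices in this order, K has dimension 2 with simplices:

  0-simplices (12): a, b, c, d, e, f, g, h, i, j, k, l
  1-simplices (24): ab, ad, ae, af, ag, bd, be, bf, bg, ci, cj, ck, cl, de, df, eg, hi, hj, hk, hl, ik, il, jk, jl
  2-simplices (14): abf, abg, ade, adf, bde, beg, cik, cil, cjk, cjl, hik, hil, hjk, hjl

Hence C_0 ≅ Z^12, C_1 ≅ Z^24, C_2 ≅ Z^14.

∂_1: C_1 → C_0 sends each edge [p,q] (with p < q) to q − p.
As a 12×24 matrix over Z this has rank 10, with invariant factors (1,1,1,1,1,1,1,1,1,1).

The boundary map ∂_2: C_2 → C_1 acts by ∂[p,q,r] = [q,r] − [p,r] + [p,q]. For instance
  ∂abf = bf − af + ab,
  ∂bde = de − be + bd.
As a 24×14 matrix over Z this has rank 13, with invariant factors (1,1,1,1,1,1,1,1,1,1,1,1,1).

From H_k ≅ ker(∂_k) / im(∂_{k+1}) we obtain:

  H_0: rank C_0 − rank ∂_1 = 12 − 10 = 2, and the invariant factors of ∂_1 are all 1, so H_0 ≅ Z^2.
  H_1: rank ker ∂_1 − rank ∂_2 = (24 − 10) − 13 = 1, and the invariant factors of ∂_2 are all 1, so H_1 ≅ Z.
  H_2: rank ker ∂_2 − rank ∂_3 = (14 − 13) − 0 = 1, and there is no ∂_3, so H_2 ≅ Z.

H_0 ≅ Z^2,  H_1 ≅ Z,  H_2 ≅ Z.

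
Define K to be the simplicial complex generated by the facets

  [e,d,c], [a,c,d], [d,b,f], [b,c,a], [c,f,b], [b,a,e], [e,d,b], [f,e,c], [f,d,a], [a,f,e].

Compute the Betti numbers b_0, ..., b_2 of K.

Fix the vertex order a < b < c < d < e < f and write every simplex with vertices in increasing order. Then dim K = 2 and the simplices of K are:

  0-simplices (6): a, b, c, d, e, f
  1-simplices (15): ab, ac, ad, ae, af, bc, bd, be, bf, cd, ce, cf, de, df, ef
  2-simplices (10): abc, abe, acd, adf, aef, bcf, bde, bdf, cde, cef

Hence C_0 ≅ Z^6, C_1 ≅ Z^15, C_2 ≅ Z^10.

The boundary map ∂_1: C_1 → C_0 sends each edge [p,q] (with p < q) to q − p. For instance
  ∂af = f − a.
As a 6×15 matrix over Z this has rank 5, with invariant factors (1,1,1,1,1).

Boundary ∂_2: C_2 → C_1 acts by ∂[p,q,r] = [q,r] − [p,r] + [p,q]. For instance
  ∂adf = df − af + ad,
  ∂cef = ef − cf + ce.
This gives a 15×10 integer matrix of rank 10; reducing to Smith normal form yields diagonal entries (1,1,1,1,1,1,1,1,1,2).

Now H_k = ker ∂_k / im ∂_{k+1}, so:

  H_0: rank C_0 − rank ∂_1 = 6 − 5 = 1, and the invariant factors of ∂_1 are all 1, so H_0 = Z.
  H_1: rank ker ∂_1 − rank ∂_2 = (15 − 5) − 10 = 0, and ∂_2 has invariant factor 2 > 1, so H_1 = Z/2.
  H_2: rank ker ∂_2 − rank ∂_3 = (10 − 10) − 0 = 0, and there is no ∂_3, so H_2 = 0.

As a check, the Euler characteristic is 6 − 15 + 10 = 1, which agrees with 1 − 0 + 0 = 1.

Hence the Betti numbers are b_0 = 1, b_1 = 0, b_2 = 0.

b_0 = 1, b_1 = 0, b_2 = 0.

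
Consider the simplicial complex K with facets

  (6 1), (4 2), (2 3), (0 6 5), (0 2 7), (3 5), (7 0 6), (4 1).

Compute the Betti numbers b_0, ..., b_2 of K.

We work with the vertex ordering 0 < 1 < 2 < 3 < 4 < 5 < 6 < 7. The simplices of K, each written with vertices in increasing order, are:

  0-simplices (8): [0], [1], [2], [3], [4], [5], [6], [7]
  1-simplices (12): [0,2], [0,5], [0,6], [0,7], [1,4], [1,6], [2,3], [2,4], [2,7], [3,5], [5,6], [6,7]
  2-simplices (3): [0,2,7], [0,5,6], [0,6,7]

Hence C_0 ≅ Z^8, C_1 ≅ Z^12, C_2 ≅ Z^3.

∂_1: C_1 → C_0 maps an edge to its endpoints' difference, ∂[p,q] = q − p.
As a 8×12 matrix over Z this has rank 7, with invariant factors (1,1,1,1,1,1,1).

∂_2: C_2 → C_1 acts by ∂[p,q,r] = [q,r] − [p,r] + [p,q]. For instance
  ∂[0,2,7] = [2,7] − [0,7] + [0,2],
  ∂[0,5,6] = [5,6] − [0,6] + [0,5].
This gives a 12×3 integer matrix of rank 3; reducing to Smith normal form yields diagonal entries (1,1,1).

Computing H_k = (kernel of ∂_k) / (image of ∂_{k+1}):

  H_0: rank C_0 − rank ∂_1 = 8 − 7 = 1, and the invariant factors of ∂_1 are all 1, so H_0 = Z.
  H_1: rank ker ∂_1 − rank ∂_2 = (12 − 7) − 3 = 2, and the invariant factors of ∂_2 are all 1, so H_1 = Z^2.
  H_2: rank ker ∂_2 − rank ∂_3 = (3 − 3) − 0 = 0, and there is no ∂_3, so H_2 = 0.

As a check, the Euler characteristic is 8 − 12 + 3 = -1, which agrees with 1 − 2 + 0 = -1.

Hence the Betti numbers are b_0 = 1, b_1 = 2, b_2 = 0.

b_0 = 1, b_1 = 2, b_2 = 0.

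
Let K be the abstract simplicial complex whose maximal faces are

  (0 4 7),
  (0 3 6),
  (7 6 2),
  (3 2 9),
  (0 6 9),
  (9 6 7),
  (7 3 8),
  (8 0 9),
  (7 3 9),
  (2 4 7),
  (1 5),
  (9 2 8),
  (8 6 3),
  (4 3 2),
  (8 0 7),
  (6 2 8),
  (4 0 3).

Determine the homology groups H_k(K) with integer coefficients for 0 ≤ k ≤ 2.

Order the vertices as 0 < 1 < 2 < 3 < 4 < 5 < 6 < 7 < 8 < 9. Listing each simplex with vertices in this order, K has dimension 2 with simplices:

  0-simplices (10): [0], [1], [2], [3], [4], [5], [6], [7], [8], [9]
  1-simplices (25): (25 of them)
  2-simplices (16): [0,3,4], [0,3,6], [0,4,7], [0,6,9], [0,7,8], [0,8,9], [2,3,4], [2,3,9], [2,4,7], [2,6,7], [2,6,8], [2,8,9], [3,6,8], [3,7,8], [3,7,9], [6,7,9]

giving chain groups C_0 ≅ Z^10, C_1 ≅ Z^25, C_2 ≅ Z^16.

The boundary map ∂_1: C_1 → C_0 maps an edge to its endpoints' difference, ∂[p,q] = q − p. For instance
  ∂[3,6] = [6] − [3].
As a 10×25 matrix over Z this has rank 8, with invariant factors (1,1,1,1,1,1,1,1).

∂_2: C_2 → C_1 maps a triangle to the signed sum of its edges. For instance
  ∂[0,7,8] = [7,8] − [0,8] + [0,7],
  ∂[2,6,8] = [6,8] − [2,8] + [2,6].
The 25×16 boundary matrix has rank 15 and Smith normal form diag(1,1,1,1,1,1,1,1,1,1,1,1,1,1,1).

From H_k ≅ ker(∂_k) / im(∂_{k+1}) we obtain:

  H_0: rank C_0 − rank ∂_1 = 10 − 8 = 2, and the invariant factors of ∂_1 are all 1, so H_0 = Z^2.
  H_1: rank ker ∂_1 − rank ∂_2 = (25 − 8) − 15 = 2, and the invariant factors of ∂_2 are all 1, so H_1 = Z^2.
  H_2: rank ker ∂_2 − rank ∂_3 = (16 − 15) − 0 = 1, and there is no ∂_3, so H_2 = Z.

As a check, the Euler characteristic is 10 − 25 + 16 = 1, which agrees with 2 − 2 + 1 = 1.

H_0 = Z^2,  H_1 = Z^2,  H_2 = Z.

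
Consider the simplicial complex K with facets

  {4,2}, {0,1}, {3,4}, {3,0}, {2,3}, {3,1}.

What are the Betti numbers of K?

b_0 = 1, b_1 = 2.

K has 5 vertices, 6 edges.
rank ∂_0 = 0, rank ∂_1 = 4 ⇒ b_0 = 5 − 0 − 4 = 1; all invariant factors of ∂_1 are 1 so no torsion. So H_0 = Z.
rank ∂_1 = 4, rank ∂_2 = 0 ⇒ b_1 = 6 − 4 − 0 = 2. So H_1 = Z^2.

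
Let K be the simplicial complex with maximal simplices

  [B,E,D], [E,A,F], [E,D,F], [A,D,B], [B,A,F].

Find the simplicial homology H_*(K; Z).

H_0 ≅ Z,  H_1 ≅ Z,  H_2 = 0.

K has 5 vertices, 10 edges, 5 triangles.
rank ∂_0 = 0, rank ∂_1 = 4 ⇒ b_0 = 5 − 0 − 4 = 1; all invariant factors of ∂_1 are 1 so no torsion. So H_0 = Z.
rank ∂_1 = 4, rank ∂_2 = 5 ⇒ b_1 = 10 − 4 − 5 = 1; all invariant factors of ∂_2 are 1 so no torsion. So H_1 = Z.
rank ∂_2 = 5, rank ∂_3 = 0 ⇒ b_2 = 5 − 5 − 0 = 0. So H_2 = 0.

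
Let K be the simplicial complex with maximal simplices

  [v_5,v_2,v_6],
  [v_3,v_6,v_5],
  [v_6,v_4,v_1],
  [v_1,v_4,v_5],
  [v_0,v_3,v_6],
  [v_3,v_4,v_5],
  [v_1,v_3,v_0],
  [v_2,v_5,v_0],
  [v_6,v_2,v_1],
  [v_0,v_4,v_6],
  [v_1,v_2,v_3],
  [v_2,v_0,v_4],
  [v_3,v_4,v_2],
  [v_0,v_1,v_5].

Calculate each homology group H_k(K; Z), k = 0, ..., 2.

H_0 = Z,  H_1 = Z^2,  H_2 = Z.

Take the total order v_0 < v_1 < v_2 < v_3 < v_4 < v_5 < v_6 on the vertex set. Then K (dimension 2) consists of the simplices:

  0-simplices (7): [v_0], [v_1], [v_2], [v_3], [v_4], [v_5], [v_6]
  1-simplices (21): (21 of them)
  2-simplices (14): (14 of them)

so the chain groups are C_0 ≅ Z^7, C_1 ≅ Z^21, C_2 ≅ Z^14.

The boundary map ∂_1: C_1 → C_0 maps an edge to its endpoints' difference, ∂[p,q] = q − p. For instance
  ∂[v_3,v_6] = [v_6] − [v_3].
As a 7×21 matrix over Z this has rank 6, with invariant factors (1,1,1,1,1,1).

Boundary ∂_2: C_2 → C_1 acts by ∂[p,q,r] = [q,r] − [p,r] + [p,q]. For instance
  ∂[v_0,v_2,v_5] = [v_2,v_5] − [v_0,v_5] + [v_0,v_2],
  ∂[v_0,v_1,v_3] = [v_1,v_3] − [v_0,v_3] + [v_0,v_1].
The resulting 21×14 matrix has rank 13, and its Smith normal form has invariant factors (1,1,1,1,1,1,1,1,1,1,1,1,1).

Reading off H_k = ker ∂_k / im ∂_{k+1}:

  H_0: rank C_0 − rank ∂_1 = 7 − 6 = 1, and the invariant factors of ∂_1 are all 1, so H_0 ≅ Z.
  H_1: rank ker ∂_1 − rank ∂_2 = (21 − 6) − 13 = 2, and the invariant factors of ∂_2 are all 1, so H_1 ≅ Z^2.
  H_2: rank ker ∂_2 − rank ∂_3 = (14 − 13) − 0 = 1, and there is no ∂_3, so H_2 ≅ Z.

(K is a triangulation of the torus T^2.)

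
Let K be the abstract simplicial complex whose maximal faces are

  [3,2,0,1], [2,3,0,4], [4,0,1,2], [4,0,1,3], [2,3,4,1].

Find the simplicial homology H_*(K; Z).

Order the vertices as 0 < 1 < 2 < 3 < 4. Listing each simplex with vertices in this order, K has dimension 3 with simplices:

  0-simplices (5): [0], [1], [2], [3], [4]
  1-simplices (10): [0,1], [0,2], [0,3], [0,4], [1,2], [1,3], [1,4], [2,3], [2,4], [3,4]
  2-simplices (10): [0,1,2], [0,1,3], [0,1,4], [0,2,3], [0,2,4], [0,3,4], [1,2,3], [1,2,4], [1,3,4], [2,3,4]
  3-simplices (5): [0,1,2,3], [0,1,2,4], [0,1,3,4], [0,2,3,4], [1,2,3,4]

Hence C_0 ≅ Z^5, C_1 ≅ Z^10, C_2 ≅ Z^10, C_3 ≅ Z^5.

Boundary ∂_1: C_1 → C_0 maps an edge to its endpoints' difference, ∂[p,q] = q − p. For instance
  ∂[0,1] = [1] − [0].
This gives a 5×10 integer matrix of rank 4; reducing to Smith normal form yields diagonal entries (1,1,1,1).

The boundary map ∂_2: C_2 → C_1 acts by ∂[p,q,r] = [q,r] − [p,r] + [p,q]. For instance
  ∂[1,2,4] = [2,4] − [1,4] + [1,2],
  ∂[0,1,2] = [1,2] − [0,2] + [0,1].
The 10×10 boundary matrix has rank 6 and Smith normal form diag(1,1,1,1,1,1).

Boundary ∂_3: C_3 → C_2 sends each 3-simplex σ to the alternating sum Σ_i (−1)^i (σ with its i-th vertex removed). For instance
  ∂[0,1,3,4] = [1,3,4] − [0,3,4] + [0,1,4] − [0,1,3],
  ∂[1,2,3,4] = [2,3,4] − [1,3,4] + [1,2,4] − [1,2,3].
As a 10×5 matrix over Z this has rank 4, with invariant factors (1,1,1,1).

Computing H_k = (kernel of ∂_k) / (image of ∂_{k+1}):

  H_0: rank C_0 − rank ∂_1 = 5 − 4 = 1, and the invariant factors of ∂_1 are all 1, so H_0 ≅ Z.
  H_1: rank ker ∂_1 − rank ∂_2 = (10 − 4) − 6 = 0, and the invariant factors of ∂_2 are all 1, so H_1 ≅ 0.
  H_2: rank ker ∂_2 − rank ∂_3 = (10 − 6) − 4 = 0, and the invariant factors of ∂_3 are all 1, so H_2 ≅ 0.
  H_3: rank ker ∂_3 − rank ∂_4 = (5 − 4) − 0 = 1, and there is no ∂_4, so H_3 ≅ Z.

As a check, the Euler characteristic is 5 − 10 + 10 − 5 = 0, which agrees with 1 − 0 + 0 − 1 = 0.
(K is a triangulation of the 3-sphere S^3.)

H_0 ≅ Z,  H_1 = 0,  H_2 = 0,  H_3 ≅ Z.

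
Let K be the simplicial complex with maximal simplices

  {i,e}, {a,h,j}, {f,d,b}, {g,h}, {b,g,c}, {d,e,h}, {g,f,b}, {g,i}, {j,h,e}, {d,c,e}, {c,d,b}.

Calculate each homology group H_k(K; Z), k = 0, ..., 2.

H_0 = Z,  H_1 = Z^2,  H_2 = 0.

Fix the vertex order a < b < c < d < e < f < g < h < i < j and write every simplex with vertices in increasing order. Then dim K = 2 and the simplices of K are:

  0-simplices (10): a, b, c, d, e, f, g, h, i, j
  1-simplices (19): ah, aj, bc, bd, bf, bg, cd, ce, cg, de, df, dh, eh, ei, ej, fg, gh, gi, hj
  2-simplices (8): ahj, bcd, bcg, bdf, bfg, cde, deh, ehj

giving chain groups C_0 ≅ Z^10, C_1 ≅ Z^19, C_2 ≅ Z^8.

∂_1: C_1 → C_0 is given by ∂[p,q] = [q] − [p]. For instance
  ∂fg = g − f.
As a 10×19 matrix over Z this has rank 9, with invariant factors (1,1,1,1,1,1,1,1,1).

∂_2: C_2 → C_1 sends each 2-simplex [p,q,r] to [q,r] − [p,r] + [p,q]. For instance
  ∂ahj = hj − aj + ah,
  ∂bcd = cd − bd + bc.
This gives a 19×8 integer matrix of rank 8; reducing to Smith normal form yields diagonal entries (1,1,1,1,1,1,1,1).

Reading off H_k = ker ∂_k / im ∂_{k+1}:

  H_0: rank C_0 − rank ∂_1 = 10 − 9 = 1, and the invariant factors of ∂_1 are all 1, so H_0 = Z.
  H_1: rank ker ∂_1 − rank ∂_2 = (19 − 9) − 8 = 2, and the invariant factors of ∂_2 are all 1, so H_1 = Z^2.
  H_2: rank ker ∂_2 − rank ∂_3 = (8 − 8) − 0 = 0, and there is no ∂_3, so H_2 = 0.

As a check, the Euler characteristic is 10 − 19 + 8 = -1, which agrees with 1 − 2 + 0 = -1.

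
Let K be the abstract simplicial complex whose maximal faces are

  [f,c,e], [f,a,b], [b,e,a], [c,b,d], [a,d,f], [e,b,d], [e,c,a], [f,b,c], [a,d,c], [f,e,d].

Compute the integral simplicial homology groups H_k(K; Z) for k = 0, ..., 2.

K has 6 vertices, 15 edges, 10 triangles.
rank ∂_0 = 0, rank ∂_1 = 5 ⇒ b_0 = 6 − 0 − 5 = 1; all invariant factors of ∂_1 are 1 so no torsion. So H_0 ≅ Z.
rank ∂_1 = 5, rank ∂_2 = 10 ⇒ b_1 = 15 − 5 − 10 = 0; ∂_2 has invariant factor(s) [2] giving torsion. So H_1 ≅ Z/2.
rank ∂_2 = 10, rank ∂_3 = 0 ⇒ b_2 = 10 − 10 − 0 = 0. So H_2 ≅ 0.

H_0 ≅ Z,  H_1 ≅ Z/2,  H_2 = 0.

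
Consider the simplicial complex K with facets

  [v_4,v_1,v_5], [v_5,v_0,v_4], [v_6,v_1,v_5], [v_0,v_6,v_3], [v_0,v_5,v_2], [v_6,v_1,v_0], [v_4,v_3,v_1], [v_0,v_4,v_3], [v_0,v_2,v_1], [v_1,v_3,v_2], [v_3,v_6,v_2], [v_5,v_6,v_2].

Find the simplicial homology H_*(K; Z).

H_0 ≅ Z,  H_1 ≅ Z/2,  H_2 = 0.

Fix the vertex order v_0 < v_1 < v_2 < v_3 < v_4 < v_5 < v_6 and write every simplex with vertices in increasing order. Then dim K = 2 and the simplices of K are:

  0-simplices (7): [v_0], [v_1], [v_2], [v_3], [v_4], [v_5], [v_6]
  1-simplices (18): (18 of them)
  2-simplices (12): (12 of them)

giving chain groups C_0 ≅ Z^7, C_1 ≅ Z^18, C_2 ≅ Z^12.

Boundary ∂_1: C_1 → C_0 maps an edge to its endpoints' difference, ∂[p,q] = q − p.
The resulting 7×18 matrix has rank 6, and its Smith normal form has invariant factors (1,1,1,1,1,1).

Boundary ∂_2: C_2 → C_1 maps a triangle to the signed sum of its edges. For instance
  ∂[v_0,v_3,v_4] = [v_3,v_4] − [v_0,v_4] + [v_0,v_3],
  ∂[v_2,v_3,v_6] = [v_3,v_6] − [v_2,v_6] + [v_2,v_3].
This gives a 18×12 integer matrix of rank 12; reducing to Smith normal form yields diagonal entries (1,1,1,1,1,1,1,1,1,1,1,2).

From H_k ≅ ker(∂_k) / im(∂_{k+1}) we obtain:

  H_0: rank C_0 − rank ∂_1 = 7 − 6 = 1, and the invariant factors of ∂_1 are all 1, so H_0 ≅ Z.
  H_1: rank ker ∂_1 − rank ∂_2 = (18 − 6) − 12 = 0, and ∂_2 has invariant factor 2 > 1, so H_1 ≅ Z/2.
  H_2: rank ker ∂_2 − rank ∂_3 = (12 − 12) − 0 = 0, and there is no ∂_3, so H_2 ≅ 0.

As a check, the Euler characteristic is 7 − 18 + 12 = 1, which agrees with 1 − 0 + 0 = 1.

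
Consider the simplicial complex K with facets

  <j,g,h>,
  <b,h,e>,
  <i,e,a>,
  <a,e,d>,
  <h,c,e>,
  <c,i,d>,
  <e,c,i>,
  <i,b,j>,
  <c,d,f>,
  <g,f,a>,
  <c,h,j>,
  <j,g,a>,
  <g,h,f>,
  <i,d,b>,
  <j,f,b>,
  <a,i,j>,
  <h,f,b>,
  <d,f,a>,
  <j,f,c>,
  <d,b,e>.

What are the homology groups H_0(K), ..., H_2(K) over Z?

H_0 = Z,  H_1 = Z ⊕ Z_2,  H_2 = 0.

Fix the vertex order a < b < c < d < e < f < g < h < i < j and write every simplex with vertices in increasing order. Then dim K = 2 and the simplices of K are:

  0-simplices (10): a, b, c, d, e, f, g, h, i, j
  1-simplices (30): ad, ae, af, ag, ai, aj, bd, be, bf, bh, bi, bj, cd, ce, cf, ch, ci, cj, de, df, di, eh, ei, fg, fh, fj, gh, gj, hj, ij
  2-simplices (20): ade, adf, aei, afg, agj, aij, bde, bdi, beh, bfh, bfj, bij, cdf, cdi, ceh, cei, cfj, chj, fgh, ghj

giving chain groups C_0 ≅ Z^10, C_1 ≅ Z^30, C_2 ≅ Z^20.

∂_1: C_1 → C_0 is given by ∂[p,q] = [q] − [p]. For instance
  ∂ag = g − a.
The resulting 10×30 matrix has rank 9, and its Smith normal form has invariant factors (1,1,1,1,1,1,1,1,1).

The boundary map ∂_2: C_2 → C_1 maps a triangle to the signed sum of its edges. For instance
  ∂aei = ei − ai + ae,
  ∂afg = fg − ag + af.
The 30×20 boundary matrix has rank 20 and Smith normal form diag(1,1,1,1,1,1,1,1,1,1,1,1,1,1,1,1,1,1,1,2).

From H_k ≅ ker(∂_k) / im(∂_{k+1}) we obtain:

  H_0: rank C_0 − rank ∂_1 = 10 − 9 = 1, and the invariant factors of ∂_1 are all 1, so H_0 ≅ Z.
  H_1: rank ker ∂_1 − rank ∂_2 = (30 − 9) − 20 = 1, and ∂_2 has invariant factor 2 > 1, so H_1 ≅ Z ⊕ Z_2.
  H_2: rank ker ∂_2 − rank ∂_3 = (20 − 20) − 0 = 0, and there is no ∂_3, so H_2 ≅ 0.

As a check, the Euler characteristic is 10 − 30 + 20 = 0, which agrees with 1 − 1 + 0 = 0.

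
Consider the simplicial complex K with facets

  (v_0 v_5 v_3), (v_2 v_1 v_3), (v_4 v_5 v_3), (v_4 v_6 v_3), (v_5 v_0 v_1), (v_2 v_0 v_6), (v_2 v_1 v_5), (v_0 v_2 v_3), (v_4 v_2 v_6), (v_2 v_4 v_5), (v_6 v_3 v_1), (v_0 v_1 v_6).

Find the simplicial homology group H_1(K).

K has 7 vertices, 18 edges, 12 triangles.
rank ∂_1 = 6, rank ∂_2 = 12 ⇒ b_1 = 18 − 6 − 12 = 0; ∂_2 has invariant factor(s) [2] giving torsion. So H_1 = Z/2.

H_1 = Z/2.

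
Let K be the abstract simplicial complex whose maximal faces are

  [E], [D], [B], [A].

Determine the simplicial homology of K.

H_0 ≅ Z^4.

Take the total order A < B < D < E on the vertex set. Then K (dimension 0) consists of the simplices:

  0-simplices (4): A, B, D, E

so the chain groups are C_0 ≅ Z^4.

Computing H_k = (kernel of ∂_k) / (image of ∂_{k+1}):

  H_0: rank C_0 − rank ∂_1 = 4 − 0 = 4, and there is no ∂_1, so H_0 = Z^4.

(K is a triangulation of a set of 4 points.)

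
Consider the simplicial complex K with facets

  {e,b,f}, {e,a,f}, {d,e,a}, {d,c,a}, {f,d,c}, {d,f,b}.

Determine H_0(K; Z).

Take the total order a < b < c < d < e < f on the vertex set. Then K (dimension 2) consists of the simplices:

  0-simplices (6): a, b, c, d, e, f
  1-simplices (12): ac, ad, ae, af, bd, be, bf, cd, cf, de, df, ef
  2-simplices (6): acd, ade, aef, bdf, bef, cdf

giving chain groups C_0 ≅ Z^6, C_1 ≅ Z^12, C_2 ≅ Z^6.

The boundary map ∂_1: C_1 → C_0 is given by ∂[p,q] = [q] − [p].
The 6×12 boundary matrix has rank 5 and Smith normal form diag(1,1,1,1,1).

The boundary map ∂_2: C_2 → C_1 sends each 2-simplex [p,q,r] to [q,r] − [p,r] + [p,q]. For instance
  ∂ade = de − ae + ad,
  ∂aef = ef − af + ae.
This gives a 12×6 integer matrix of rank 6; reducing to Smith normal form yields diagonal entries (1,1,1,1,1,1).

Computing H_k = (kernel of ∂_k) / (image of ∂_{k+1}):

  H_0: rank C_0 − rank ∂_1 = 6 − 5 = 1, and the invariant factors of ∂_1 are all 1, so H_0 ≅ Z.

H_0 ≅ Z.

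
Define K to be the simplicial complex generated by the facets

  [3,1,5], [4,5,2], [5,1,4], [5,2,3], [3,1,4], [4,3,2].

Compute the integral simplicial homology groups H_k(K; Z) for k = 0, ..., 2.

Fix the vertex order 1 < 2 < 3 < 4 < 5 and write every simplex with vertices in increasing order. Then dim K = 2 and the simplices of K are:

  0-simplices (5): [1], [2], [3], [4], [5]
  1-simplices (9): [1,3], [1,4], [1,5], [2,3], [2,4], [2,5], [3,4], [3,5], [4,5]
  2-simplices (6): [1,3,4], [1,3,5], [1,4,5], [2,3,4], [2,3,5], [2,4,5]

Hence C_0 ≅ Z^5, C_1 ≅ Z^9, C_2 ≅ Z^6.

The boundary map ∂_1: C_1 → C_0 is given by ∂[p,q] = [q] − [p]. For instance
  ∂[1,3] = [3] − [1].
The 5×9 boundary matrix has rank 4 and Smith normal form diag(1,1,1,1).

∂_2: C_2 → C_1 maps a triangle to the signed sum of its edges. For instance
  ∂[1,3,4] = [3,4] − [1,4] + [1,3],
  ∂[2,4,5] = [4,5] − [2,5] + [2,4].
This gives a 9×6 integer matrix of rank 5; reducing to Smith normal form yields diagonal entries (1,1,1,1,1).

From H_k ≅ ker(∂_k) / im(∂_{k+1}) we obtain:

  H_0: rank C_0 − rank ∂_1 = 5 − 4 = 1, and the invariant factors of ∂_1 are all 1, so H_0 = Z.
  H_1: rank ker ∂_1 − rank ∂_2 = (9 − 4) − 5 = 0, and the invariant factors of ∂_2 are all 1, so H_1 = 0.
  H_2: rank ker ∂_2 − rank ∂_3 = (6 − 5) − 0 = 1, and there is no ∂_3, so H_2 = Z.

As a check, the Euler characteristic is 5 − 9 + 6 = 2, which agrees with 1 − 0 + 1 = 2.

H_0 = Z,  H_1 = 0,  H_2 = Z.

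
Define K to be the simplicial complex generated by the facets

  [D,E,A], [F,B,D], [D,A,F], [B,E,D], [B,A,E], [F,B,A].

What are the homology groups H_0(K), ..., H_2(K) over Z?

H_0 = Z,  H_1 = 0,  H_2 = Z.

Fix the vertex order A < B < D < E < F and write every simplex with vertices in increasing order. Then dim K = 2 and the simplices of K are:

  0-simplices (5): A, B, D, E, F
  1-simplices (9): AB, AD, AE, AF, BD, BE, BF, DE, DF
  2-simplices (6): ABE, ABF, ADE, ADF, BDE, BDF

giving chain groups C_0 ≅ Z^5, C_1 ≅ Z^9, C_2 ≅ Z^6.

The boundary map ∂_1: C_1 → C_0 is given by ∂[p,q] = [q] − [p].
The 5×9 boundary matrix has rank 4 and Smith normal form diag(1,1,1,1).

∂_2: C_2 → C_1 maps a triangle to the signed sum of its edges. For instance
  ∂ABF = BF − AF + AB,
  ∂BDE = DE − BE + BD.
This gives a 9×6 integer matrix of rank 5; reducing to Smith normal form yields diagonal entries (1,1,1,1,1).

Reading off H_k = ker ∂_k / im ∂_{k+1}:

  H_0: rank C_0 − rank ∂_1 = 5 − 4 = 1, and the invariant factors of ∂_1 are all 1, so H_0 ≅ Z.
  H_1: rank ker ∂_1 − rank ∂_2 = (9 − 4) − 5 = 0, and the invariant factors of ∂_2 are all 1, so H_1 ≅ 0.
  H_2: rank ker ∂_2 − rank ∂_3 = (6 − 5) − 0 = 1, and there is no ∂_3, so H_2 ≅ Z.

(K is a triangulation of the 2-sphere S^2.)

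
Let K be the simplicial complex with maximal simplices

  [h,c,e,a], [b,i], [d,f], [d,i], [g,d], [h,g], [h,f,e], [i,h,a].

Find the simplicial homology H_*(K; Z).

H_0 ≅ Z,  H_1 ≅ Z^2,  H_2 = 0,  H_3 = 0.

We work with the vertex ordering a < b < c < d < e < f < g < h < i. The simplices of K, each written with vertices in increasing order, are:

  0-simplices (9): a, b, c, d, e, f, g, h, i
  1-simplices (15): ac, ae, ah, ai, bi, ce, ch, df, dg, di, ef, eh, fh, gh, hi
  2-simplices (6): ace, ach, aeh, ahi, ceh, efh
  3-simplices (1): aceh

so the chain groups are C_0 ≅ Z^9, C_1 ≅ Z^15, C_2 ≅ Z^6, C_3 ≅ Z^1.

∂_1: C_1 → C_0 is given by ∂[p,q] = [q] − [p]. For instance
  ∂dg = g − d.
The resulting 9×15 matrix has rank 8, and its Smith normal form has invariant factors (1,1,1,1,1,1,1,1).

∂_2: C_2 → C_1 acts by ∂[p,q,r] = [q,r] − [p,r] + [p,q]. For instance
  ∂ach = ch − ah + ac,
  ∂aeh = eh − ah + ae.
The resulting 15×6 matrix has rank 5, and its Smith normal form has invariant factors (1,1,1,1,1).

Boundary ∂_3: C_3 → C_2 sends each 3-simplex σ to the alternating sum Σ_i (−1)^i (σ with its i-th vertex removed). For instance
  ∂aceh = ceh − aeh + ach − ace.
As a 6×1 matrix over Z this has rank 1, with invariant factors (1).

Reading off H_k = ker ∂_k / im ∂_{k+1}:

  H_0: rank C_0 − rank ∂_1 = 9 − 8 = 1, and the invariant factors of ∂_1 are all 1, so H_0 = Z.
  H_1: rank ker ∂_1 − rank ∂_2 = (15 − 8) − 5 = 2, and the invariant factors of ∂_2 are all 1, so H_1 = Z^2.
  H_2: rank ker ∂_2 − rank ∂_3 = (6 − 5) − 1 = 0, and the invariant factors of ∂_3 are all 1, so H_2 = 0.
  H_3: rank ker ∂_3 − rank ∂_4 = (1 − 1) − 0 = 0, and there is no ∂_4, so H_3 = 0.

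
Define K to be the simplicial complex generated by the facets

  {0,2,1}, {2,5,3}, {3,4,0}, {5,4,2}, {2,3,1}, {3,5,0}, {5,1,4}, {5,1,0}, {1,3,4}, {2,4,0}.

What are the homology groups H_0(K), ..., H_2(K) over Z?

H_0 ≅ Z,  H_1 ≅ Z/2Z,  H_2 = 0.

We work with the vertex ordering 0 < 1 < 2 < 3 < 4 < 5. The simplices of K, each written with vertices in increasing order, are:

  0-simplices (6): [0], [1], [2], [3], [4], [5]
  1-simplices (15): [0,1], [0,2], [0,3], [0,4], [0,5], [1,2], [1,3], [1,4], [1,5], [2,3], [2,4], [2,5], [3,4], [3,5], [4,5]
  2-simplices (10): [0,1,2], [0,1,5], [0,2,4], [0,3,4], [0,3,5], [1,2,3], [1,3,4], [1,4,5], [2,3,5], [2,4,5]

Hence C_0 ≅ Z^6, C_1 ≅ Z^15, C_2 ≅ Z^10.

Boundary ∂_1: C_1 → C_0 sends each edge [p,q] (with p < q) to q − p.
As a 6×15 matrix over Z this has rank 5, with invariant factors (1,1,1,1,1).

∂_2: C_2 → C_1 maps a triangle to the signed sum of its edges. For instance
  ∂[0,1,2] = [1,2] − [0,2] + [0,1],
  ∂[2,4,5] = [4,5] − [2,5] + [2,4].
The 15×10 boundary matrix has rank 10 and Smith normal form diag(1,1,1,1,1,1,1,1,1,2).

Now H_k = ker ∂_k / im ∂_{k+1}, so:

  H_0: rank C_0 − rank ∂_1 = 6 − 5 = 1, and the invariant factors of ∂_1 are all 1, so H_0 ≅ Z.
  H_1: rank ker ∂_1 − rank ∂_2 = (15 − 5) − 10 = 0, and ∂_2 has invariant factor 2 > 1, so H_1 ≅ Z/2Z.
  H_2: rank ker ∂_2 − rank ∂_3 = (10 − 10) − 0 = 0, and there is no ∂_3, so H_2 ≅ 0.

As a check, the Euler characteristic is 6 − 15 + 10 = 1, which agrees with 1 − 0 + 0 = 1.
(K is a triangulation of the real projective plane RP^2.)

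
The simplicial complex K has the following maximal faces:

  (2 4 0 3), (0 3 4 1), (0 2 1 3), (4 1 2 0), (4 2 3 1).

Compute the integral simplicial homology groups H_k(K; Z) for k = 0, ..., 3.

H_0 = Z,  H_1 = 0,  H_2 = 0,  H_3 = Z.

Order the vertices as 0 < 1 < 2 < 3 < 4. Listing each simplex with vertices in this order, K has dimension 3 with simplices:

  0-simplices (5): [0], [1], [2], [3], [4]
  1-simplices (10): [0,1], [0,2], [0,3], [0,4], [1,2], [1,3], [1,4], [2,3], [2,4], [3,4]
  2-simplices (10): [0,1,2], [0,1,3], [0,1,4], [0,2,3], [0,2,4], [0,3,4], [1,2,3], [1,2,4], [1,3,4], [2,3,4]
  3-simplices (5): [0,1,2,3], [0,1,2,4], [0,1,3,4], [0,2,3,4], [1,2,3,4]

so the chain groups are C_0 ≅ Z^5, C_1 ≅ Z^10, C_2 ≅ Z^10, C_3 ≅ Z^5.

The boundary map ∂_1: C_1 → C_0 sends each edge [p,q] (with p < q) to q − p.
As a 5×10 matrix over Z this has rank 4, with invariant factors (1,1,1,1).

∂_2: C_2 → C_1 maps a triangle to the signed sum of its edges. For instance
  ∂[1,2,3] = [2,3] − [1,3] + [1,2],
  ∂[0,2,3] = [2,3] − [0,3] + [0,2].
This gives a 10×10 integer matrix of rank 6; reducing to Smith normal form yields diagonal entries (1,1,1,1,1,1).

The boundary map ∂_3: C_3 → C_2 sends each 3-simplex σ to the alternating sum Σ_i (−1)^i (σ with its i-th vertex removed). For instance
  ∂[0,2,3,4] = [2,3,4] − [0,3,4] + [0,2,4] − [0,2,3],
  ∂[0,1,2,4] = [1,2,4] − [0,2,4] + [0,1,4] − [0,1,2].
The resulting 10×5 matrix has rank 4, and its Smith normal form has invariant factors (1,1,1,1).

Reading off H_k = ker ∂_k / im ∂_{k+1}:

  H_0: rank C_0 − rank ∂_1 = 5 − 4 = 1, and the invariant factors of ∂_1 are all 1, so H_0 ≅ Z.
  H_1: rank ker ∂_1 − rank ∂_2 = (10 − 4) − 6 = 0, and the invariant factors of ∂_2 are all 1, so H_1 ≅ 0.
  H_2: rank ker ∂_2 − rank ∂_3 = (10 − 6) − 4 = 0, and the invariant factors of ∂_3 are all 1, so H_2 ≅ 0.
  H_3: rank ker ∂_3 − rank ∂_4 = (5 − 4) − 0 = 1, and there is no ∂_4, so H_3 ≅ Z.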